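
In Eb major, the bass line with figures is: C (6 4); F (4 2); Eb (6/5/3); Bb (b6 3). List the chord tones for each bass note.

C, F, Ab | F, G, Bb, D | Eb, G, Bb, C | Bb, D, Gb

C (6/4): C, F, Ab.
F (6/4/2): F, G, Bb, D.
Eb (6/5/3): Eb, G, Bb, C.
Bb (b6/3): Bb, D, Gb.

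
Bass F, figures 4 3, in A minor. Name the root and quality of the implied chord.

B half-diminished seventh

The figures 4 3 indicate a seventh chord in second inversion.
In second inversion the root lies a fourth above the bass: a fourth above F in A minor is B.
The chord tones are F, A, B, D, giving B half-diminished seventh.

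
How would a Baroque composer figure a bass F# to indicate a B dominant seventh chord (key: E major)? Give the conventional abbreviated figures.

F# is the fifth of B dominant seventh, so the chord is in second inversion.
A seventh chord in second inversion is figured 6/4/3, conventionally abbreviated 4/3.

4/3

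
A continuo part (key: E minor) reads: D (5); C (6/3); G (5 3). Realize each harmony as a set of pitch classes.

D, F#, A | C, E, A | G, B, D

D (5/3): D, F#, A.
C (6/3): C, E, A.
G (5/3): G, B, D.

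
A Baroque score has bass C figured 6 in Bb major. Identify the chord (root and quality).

The figures 6 indicate a triad in first inversion.
In first inversion the root lies a sixth above the bass: a sixth above C in Bb major is A.
The chord tones are C, Eb, A, giving A diminished.

A diminished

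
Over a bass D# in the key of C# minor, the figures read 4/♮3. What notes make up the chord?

D#, F, G#, B

The written figures 4/♮3 are shorthand for 6/4/3: the 6 is implied.
A third above D# in this key is F#, made natural (F) by the ♮ figure.
A fourth above D# in this key is G#.
A sixth above D# in this key is B.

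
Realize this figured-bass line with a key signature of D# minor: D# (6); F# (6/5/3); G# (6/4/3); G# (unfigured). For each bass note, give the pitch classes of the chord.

D# (6/3): D#, F#, B.
F# (6/5/3): F#, A#, C#, D#.
G# (6/4/3): G#, B, C#, E#.
G# (5/3): G#, B, D#.

D#, F#, B | F#, A#, C#, D# | G#, B, C#, E# | G#, B, D#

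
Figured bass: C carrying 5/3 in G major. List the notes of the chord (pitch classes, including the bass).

C, E, G

A third above C in this key is E.
A fifth above C in this key is G.
Together with the bass C, this spells C major in root position.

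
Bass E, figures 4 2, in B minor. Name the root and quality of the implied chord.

F# minor seventh

The figures 4 2 indicate a seventh chord in third inversion.
In third inversion the root lies a second above the bass: a second above E in B minor is F#.
The chord tones are E, F#, A, C#, giving F# minor seventh.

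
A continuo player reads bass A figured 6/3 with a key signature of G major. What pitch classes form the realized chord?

A, C, F#

A third above A in this key is C.
A sixth above A in this key is F#.
Together with the bass A, this spells F# diminished in first inversion.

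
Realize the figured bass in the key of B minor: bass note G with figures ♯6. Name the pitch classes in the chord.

G, B, E#

The written figures ♯6 are shorthand for 6/3: the 3 is implied.
A third above G in this key is B.
A sixth above G in this key is E, raised to E# by the sharp.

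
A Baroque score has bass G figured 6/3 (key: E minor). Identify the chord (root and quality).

E minor

The figures 6/3 indicate a triad in first inversion.
In first inversion the root lies a sixth above the bass: a sixth above G in E minor is E.
The chord tones are G, B, E, giving E minor.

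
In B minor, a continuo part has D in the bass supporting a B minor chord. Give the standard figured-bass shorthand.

6

D is the third of B minor, so the chord is in first inversion.
A triad in first inversion is figured 6/3, conventionally abbreviated 6.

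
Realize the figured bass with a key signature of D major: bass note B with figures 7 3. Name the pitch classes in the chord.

The written figures 7 3 are shorthand for 7/5/3: the 5 is implied.
A third above B in this key is D.
A fifth above B in this key is F#.
A seventh above B in this key is A.
Together with the bass B, this spells B minor seventh in root position.

B, D, F#, A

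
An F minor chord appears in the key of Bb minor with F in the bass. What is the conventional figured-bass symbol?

no figures

F is the root of F minor, so the chord is in root position.
A triad in root position is figured 5/3, conventionally abbreviated (no figures — root-position triad).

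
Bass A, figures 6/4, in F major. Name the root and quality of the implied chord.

D minor

The figures 6/4 indicate a triad in second inversion.
In second inversion the root lies a fourth above the bass: a fourth above A in F major is D.
The chord tones are A, D, F, giving D minor.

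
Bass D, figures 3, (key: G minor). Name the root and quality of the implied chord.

The figures 3 indicate a triad in root position.
In root position the bass is the root, so the root is D.
The chord tones are D, F, A, giving D minor.

D minor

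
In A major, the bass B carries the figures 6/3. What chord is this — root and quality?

G# diminished

The figures 6/3 indicate a triad in first inversion.
In first inversion the root lies a sixth above the bass: a sixth above B in A major is G#.
The chord tones are B, D, G#, giving G# diminished.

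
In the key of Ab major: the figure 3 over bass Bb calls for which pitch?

Counting 2 letter steps above Bb lands on D; in Ab major, that letter is Db.

Db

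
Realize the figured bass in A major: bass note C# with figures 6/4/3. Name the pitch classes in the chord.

A third above C# in this key is E.
A fourth above C# in this key is F#.
A sixth above C# in this key is A.
Together with the bass C#, this spells F# minor seventh in second inversion.

C#, E, F#, A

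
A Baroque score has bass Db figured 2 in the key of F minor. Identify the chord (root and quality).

Eb dominant seventh

The figures 2 indicate a seventh chord in third inversion.
In third inversion the root lies a second above the bass: a second above Db in F minor is Eb.
The chord tones are Db, Eb, G, Bb, giving Eb dominant seventh.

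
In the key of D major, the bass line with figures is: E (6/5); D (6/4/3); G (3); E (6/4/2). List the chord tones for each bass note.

E, G, B, C# | D, F#, G, B | G, B, D | E, F#, A, C#

E (6/5/3): E, G, B, C#.
D (6/4/3): D, F#, G, B.
G (5/3): G, B, D.
E (6/4/2): E, F#, A, C#.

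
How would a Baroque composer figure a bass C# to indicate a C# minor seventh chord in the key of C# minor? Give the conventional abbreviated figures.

C# is the root of C# minor seventh, so the chord is in root position.
A seventh chord in root position is figured 7/5/3, conventionally abbreviated 7.

7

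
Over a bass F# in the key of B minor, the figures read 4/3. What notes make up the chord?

The written figures 4/3 are shorthand for 6/4/3: the 6 is implied.
A third above F# in this key is A.
A fourth above F# in this key is B.
A sixth above F# in this key is D.
Together with the bass F#, this spells B minor seventh in second inversion.

F#, A, B, D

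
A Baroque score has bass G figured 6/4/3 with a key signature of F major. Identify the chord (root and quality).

The figures 6/4/3 indicate a seventh chord in second inversion.
In second inversion the root lies a fourth above the bass: a fourth above G in F major is C.
The chord tones are G, Bb, C, E, giving C dominant seventh.

C dominant seventh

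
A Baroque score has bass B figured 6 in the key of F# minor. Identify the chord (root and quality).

The figures 6 indicate a triad in first inversion.
In first inversion the root lies a sixth above the bass: a sixth above B in F# minor is G#.
The chord tones are B, D, G#, giving G# diminished.

G# diminished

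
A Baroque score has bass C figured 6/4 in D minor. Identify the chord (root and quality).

The figures 6/4 indicate a triad in second inversion.
In second inversion the root lies a fourth above the bass: a fourth above C in D minor is F.
The chord tones are C, F, A, giving F major.

F major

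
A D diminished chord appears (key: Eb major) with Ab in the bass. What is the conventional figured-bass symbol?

6/4

Ab is the fifth of D diminished, so the chord is in second inversion.
A triad in second inversion is figured 6/4, conventionally abbreviated 6/4.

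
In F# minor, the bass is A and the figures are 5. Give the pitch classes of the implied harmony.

The written figures 5 are shorthand for 5/3: the 3 is implied.
A third above A in this key is C#.
A fifth above A in this key is E.
Together with the bass A, this spells A major in root position.

A, C#, E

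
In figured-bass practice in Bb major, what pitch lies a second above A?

Counting 1 letter step above A lands on B; in Bb major, that letter is Bb.

Bb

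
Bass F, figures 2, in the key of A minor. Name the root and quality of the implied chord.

The figures 2 indicate a seventh chord in third inversion.
In third inversion the root lies a second above the bass: a second above F in A minor is G.
The chord tones are F, G, B, D, giving G dominant seventh.

G dominant seventh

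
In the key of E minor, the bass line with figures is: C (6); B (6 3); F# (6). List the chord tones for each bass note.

C (6/3): C, E, A.
B (6/3): B, D, G.
F# (6/3): F#, A, D.

C, E, A | B, D, G | F#, A, D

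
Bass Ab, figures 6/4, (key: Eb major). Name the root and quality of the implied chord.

The figures 6/4 indicate a triad in second inversion.
In second inversion the root lies a fourth above the bass: a fourth above Ab in Eb major is D.
The chord tones are Ab, D, F, giving D diminished.

D diminished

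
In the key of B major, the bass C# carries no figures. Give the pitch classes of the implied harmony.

An unfigured bass implies 5/3.
A third above C# in this key is E.
A fifth above C# in this key is G#.
Together with the bass C#, this spells C# minor in root position.

C#, E, G#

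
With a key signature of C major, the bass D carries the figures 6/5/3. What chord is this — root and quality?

B half-diminished seventh

The figures 6/5/3 indicate a seventh chord in first inversion.
In first inversion the root lies a sixth above the bass: a sixth above D in C major is B.
The chord tones are D, F, A, B, giving B half-diminished seventh.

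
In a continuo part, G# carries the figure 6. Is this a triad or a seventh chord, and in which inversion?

triad, first inversion

6 is shorthand for 6/3.
Intervals of 6/3 above the bass form a triad; the bass is the third, so this is first inversion.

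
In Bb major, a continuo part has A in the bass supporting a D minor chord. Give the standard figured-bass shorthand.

6/4

A is the fifth of D minor, so the chord is in second inversion.
A triad in second inversion is figured 6/4, conventionally abbreviated 6/4.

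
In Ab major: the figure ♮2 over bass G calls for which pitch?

Counting 1 letter step above G lands on A; in Ab major, that letter is Ab.
The ♮2 figure makes it natural, giving A.

A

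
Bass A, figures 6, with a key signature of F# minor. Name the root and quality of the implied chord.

F# minor

The figures 6 indicate a triad in first inversion.
In first inversion the root lies a sixth above the bass: a sixth above A in F# minor is F#.
The chord tones are A, C#, F#, giving F# minor.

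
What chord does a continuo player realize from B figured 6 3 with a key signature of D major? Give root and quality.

The figures 6 3 indicate a triad in first inversion.
In first inversion the root lies a sixth above the bass: a sixth above B in D major is G.
The chord tones are B, D, G, giving G major.

G major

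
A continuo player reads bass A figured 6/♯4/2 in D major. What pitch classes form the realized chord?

A, B, D#, F#

A second above A in this key is B.
A fourth above A in this key is D, raised to D# by the sharp.
A sixth above A in this key is F#.
Together with the bass A, this spells B dominant seventh in third inversion.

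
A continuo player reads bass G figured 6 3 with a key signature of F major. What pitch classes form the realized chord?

G, Bb, E

A third above G in this key is Bb.
A sixth above G in this key is E.
Together with the bass G, this spells E diminished in first inversion.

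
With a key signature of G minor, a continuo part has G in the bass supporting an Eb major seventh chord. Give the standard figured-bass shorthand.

G is the third of Eb major seventh, so the chord is in first inversion.
A seventh chord in first inversion is figured 6/5/3, conventionally abbreviated 6/5.

6/5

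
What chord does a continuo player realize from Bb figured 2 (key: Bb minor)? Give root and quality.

The figures 2 indicate a seventh chord in third inversion.
In third inversion the root lies a second above the bass: a second above Bb in Bb minor is C.
The chord tones are Bb, C, Eb, Gb, giving C half-diminished seventh.

C half-diminished seventh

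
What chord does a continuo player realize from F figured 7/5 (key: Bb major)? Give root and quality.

F dominant seventh

The figures 7/5 indicate a seventh chord in root position.
In root position the bass is the root, so the root is F.
The chord tones are F, A, C, Eb, giving F dominant seventh.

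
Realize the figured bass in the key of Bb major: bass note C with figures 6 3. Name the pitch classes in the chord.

C, Eb, A

A third above C in this key is Eb.
A sixth above C in this key is A.
Together with the bass C, this spells A diminished in first inversion.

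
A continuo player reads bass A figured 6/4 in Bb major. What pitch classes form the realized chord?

A, D, F

A fourth above A in this key is D.
A sixth above A in this key is F.
Together with the bass A, this spells D minor in second inversion.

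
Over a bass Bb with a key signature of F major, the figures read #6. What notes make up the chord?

Bb, D, G#

The written figures #6 are shorthand for 6/3: the 3 is implied.
A third above Bb in this key is D.
A sixth above Bb in this key is G, raised to G# by the sharp.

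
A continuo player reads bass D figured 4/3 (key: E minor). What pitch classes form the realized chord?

D, F#, G, B

The written figures 4/3 are shorthand for 6/4/3: the 6 is implied.
A third above D in this key is F#.
A fourth above D in this key is G.
A sixth above D in this key is B.
Together with the bass D, this spells G major seventh in second inversion.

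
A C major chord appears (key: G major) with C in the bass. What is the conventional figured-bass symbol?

C is the root of C major, so the chord is in root position.
A triad in root position is figured 5/3, conventionally abbreviated (no figures — root-position triad).

no figures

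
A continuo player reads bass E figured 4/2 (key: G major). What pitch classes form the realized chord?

E, F#, A, C

The written figures 4/2 are shorthand for 6/4/2: the 6 is implied.
A second above E in this key is F#.
A fourth above E in this key is A.
A sixth above E in this key is C.
Together with the bass E, this spells F# half-diminished seventh in third inversion.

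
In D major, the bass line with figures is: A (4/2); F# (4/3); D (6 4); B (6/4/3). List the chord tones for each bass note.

A (6/4/2): A, B, D, F#.
F# (6/4/3): F#, A, B, D.
D (6/4): D, G, B.
B (6/4/3): B, D, E, G.

A, B, D, F# | F#, A, B, D | D, G, B | B, D, E, G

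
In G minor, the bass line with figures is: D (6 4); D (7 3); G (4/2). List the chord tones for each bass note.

D (6/4): D, G, Bb.
D (7/5/3): D, F, A, C.
G (6/4/2): G, A, C, Eb.

D, G, Bb | D, F, A, C | G, A, C, Eb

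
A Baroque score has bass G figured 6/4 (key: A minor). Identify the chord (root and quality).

C major

The figures 6/4 indicate a triad in second inversion.
In second inversion the root lies a fourth above the bass: a fourth above G in A minor is C.
The chord tones are G, C, E, giving C major.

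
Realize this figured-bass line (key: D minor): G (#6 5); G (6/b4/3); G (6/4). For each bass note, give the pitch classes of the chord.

G, Bb, D, E# | G, Bb, Cb, E | G, C, E

G (#6/5/3): G, Bb, D, E#.
G (6/b4/3): G, Bb, Cb, E.
G (6/4): G, C, E.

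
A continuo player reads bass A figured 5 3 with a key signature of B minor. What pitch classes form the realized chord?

A third above A in this key is C#.
A fifth above A in this key is E.
Together with the bass A, this spells A major in root position.

A, C#, E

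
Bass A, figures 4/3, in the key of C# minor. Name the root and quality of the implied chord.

The figures 4/3 indicate a seventh chord in second inversion.
In second inversion the root lies a fourth above the bass: a fourth above A in C# minor is D#.
The chord tones are A, C#, D#, F#, giving D# half-diminished seventh.

D# half-diminished seventh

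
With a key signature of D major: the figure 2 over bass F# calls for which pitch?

Counting 1 letter step above F# lands on G; in D major, that letter is G.

G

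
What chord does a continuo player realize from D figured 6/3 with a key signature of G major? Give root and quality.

The figures 6/3 indicate a triad in first inversion.
In first inversion the root lies a sixth above the bass: a sixth above D in G major is B.
The chord tones are D, F#, B, giving B minor.

B minor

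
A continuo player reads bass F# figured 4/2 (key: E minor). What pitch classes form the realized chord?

The written figures 4/2 are shorthand for 6/4/2: the 6 is implied.
A second above F# in this key is G.
A fourth above F# in this key is B.
A sixth above F# in this key is D.
Together with the bass F#, this spells G major seventh in third inversion.

F#, G, B, D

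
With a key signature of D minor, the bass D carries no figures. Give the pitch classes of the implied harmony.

D, F, A

An unfigured bass implies 5/3.
A third above D in this key is F.
A fifth above D in this key is A.
Together with the bass D, this spells D minor in root position.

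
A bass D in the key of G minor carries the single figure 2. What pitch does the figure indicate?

Counting 1 letter step above D lands on E; in G minor, that letter is Eb.

Eb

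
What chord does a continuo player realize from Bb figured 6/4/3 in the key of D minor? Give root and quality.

The figures 6/4/3 indicate a seventh chord in second inversion.
In second inversion the root lies a fourth above the bass: a fourth above Bb in D minor is E.
The chord tones are Bb, D, E, G, giving E half-diminished seventh.

E half-diminished seventh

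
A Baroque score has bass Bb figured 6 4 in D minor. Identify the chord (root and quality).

The figures 6 4 indicate a triad in second inversion.
In second inversion the root lies a fourth above the bass: a fourth above Bb in D minor is E.
The chord tones are Bb, E, G, giving E diminished.

E diminished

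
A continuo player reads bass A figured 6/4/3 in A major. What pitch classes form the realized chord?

A third above A in this key is C#.
A fourth above A in this key is D.
A sixth above A in this key is F#.
Together with the bass A, this spells D major seventh in second inversion.

A, C#, D, F#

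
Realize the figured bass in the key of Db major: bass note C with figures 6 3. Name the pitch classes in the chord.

A third above C in this key is Eb.
A sixth above C in this key is Ab.
Together with the bass C, this spells Ab major in first inversion.

C, Eb, Ab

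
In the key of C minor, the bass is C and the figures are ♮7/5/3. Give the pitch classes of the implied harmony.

C, Eb, G, B

A third above C in this key is Eb.
A fifth above C in this key is G.
A seventh above C in this key is Bb, made natural (B) by the ♮ figure.
Together with the bass C, this spells C minor-major seventh in root position.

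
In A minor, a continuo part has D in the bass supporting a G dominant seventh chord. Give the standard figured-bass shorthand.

4/3

D is the fifth of G dominant seventh, so the chord is in second inversion.
A seventh chord in second inversion is figured 6/4/3, conventionally abbreviated 4/3.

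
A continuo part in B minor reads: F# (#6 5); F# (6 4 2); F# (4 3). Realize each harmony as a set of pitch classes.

F# (#6/5/3): F#, A, C#, D#.
F# (6/4/2): F#, G, B, D.
F# (6/4/3): F#, A, B, D.

F#, A, C#, D# | F#, G, B, D | F#, A, B, D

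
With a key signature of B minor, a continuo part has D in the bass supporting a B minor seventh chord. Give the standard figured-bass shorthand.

D is the third of B minor seventh, so the chord is in first inversion.
A seventh chord in first inversion is figured 6/5/3, conventionally abbreviated 6/5.

6/5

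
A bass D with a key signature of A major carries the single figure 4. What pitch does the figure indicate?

G#

Counting 3 letter steps above D lands on G; in A major, that letter is G#.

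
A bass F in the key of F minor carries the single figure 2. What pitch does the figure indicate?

G

Counting 1 letter step above F lands on G; in F minor, that letter is G.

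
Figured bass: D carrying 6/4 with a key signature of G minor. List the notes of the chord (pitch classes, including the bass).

A fourth above D in this key is G.
A sixth above D in this key is Bb.
Together with the bass D, this spells G minor in second inversion.

D, G, Bb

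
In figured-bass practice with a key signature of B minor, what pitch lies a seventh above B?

Counting 6 letter steps above B lands on A; in B minor, that letter is A.

A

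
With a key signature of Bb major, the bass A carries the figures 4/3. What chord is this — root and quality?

D minor seventh

The figures 4/3 indicate a seventh chord in second inversion.
In second inversion the root lies a fourth above the bass: a fourth above A in Bb major is D.
The chord tones are A, C, D, F, giving D minor seventh.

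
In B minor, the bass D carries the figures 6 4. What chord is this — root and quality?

G major

The figures 6 4 indicate a triad in second inversion.
In second inversion the root lies a fourth above the bass: a fourth above D in B minor is G.
The chord tones are D, G, B, giving G major.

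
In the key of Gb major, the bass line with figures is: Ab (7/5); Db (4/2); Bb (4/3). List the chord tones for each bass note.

Ab, Cb, Eb, Gb | Db, Eb, Gb, Bb | Bb, Db, Eb, Gb

Ab (7/5/3): Ab, Cb, Eb, Gb.
Db (6/4/2): Db, Eb, Gb, Bb.
Bb (6/4/3): Bb, Db, Eb, Gb.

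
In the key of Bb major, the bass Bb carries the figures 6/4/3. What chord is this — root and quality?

Eb major seventh

The figures 6/4/3 indicate a seventh chord in second inversion.
In second inversion the root lies a fourth above the bass: a fourth above Bb in Bb major is Eb.
The chord tones are Bb, D, Eb, G, giving Eb major seventh.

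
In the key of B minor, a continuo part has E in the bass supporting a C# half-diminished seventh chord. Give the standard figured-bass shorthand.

6/5

E is the third of C# half-diminished seventh, so the chord is in first inversion.
A seventh chord in first inversion is figured 6/5/3, conventionally abbreviated 6/5.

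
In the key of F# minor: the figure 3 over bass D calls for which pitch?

F#

Counting 2 letter steps above D lands on F; in F# minor, that letter is F#.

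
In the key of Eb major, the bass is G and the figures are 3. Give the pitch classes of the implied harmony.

G, Bb, D

The written figures 3 are shorthand for 5/3: the 5 is implied.
A third above G in this key is Bb.
A fifth above G in this key is D.
Together with the bass G, this spells G minor in root position.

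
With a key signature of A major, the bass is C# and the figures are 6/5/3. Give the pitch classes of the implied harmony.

C#, E, G#, A

A third above C# in this key is E.
A fifth above C# in this key is G#.
A sixth above C# in this key is A.
Together with the bass C#, this spells A major seventh in first inversion.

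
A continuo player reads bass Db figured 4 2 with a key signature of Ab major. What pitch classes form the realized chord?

Db, Eb, G, Bb

The written figures 4 2 are shorthand for 6/4/2: the 6 is implied.
A second above Db in this key is Eb.
A fourth above Db in this key is G.
A sixth above Db in this key is Bb.
Together with the bass Db, this spells Eb dominant seventh in third inversion.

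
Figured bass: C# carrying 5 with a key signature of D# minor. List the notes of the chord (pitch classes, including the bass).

The written figures 5 are shorthand for 5/3: the 3 is implied.
A third above C# in this key is E#.
A fifth above C# in this key is G#.
Together with the bass C#, this spells C# major in root position.

C#, E#, G#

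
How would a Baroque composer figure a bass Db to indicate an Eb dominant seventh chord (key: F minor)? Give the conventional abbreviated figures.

4/2

Db is the seventh of Eb dominant seventh, so the chord is in third inversion.
A seventh chord in third inversion is figured 6/4/2, conventionally abbreviated 4/2.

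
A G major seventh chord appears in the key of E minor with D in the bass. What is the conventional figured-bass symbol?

4/3

D is the fifth of G major seventh, so the chord is in second inversion.
A seventh chord in second inversion is figured 6/4/3, conventionally abbreviated 4/3.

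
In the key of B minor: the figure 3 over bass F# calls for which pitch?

Counting 2 letter steps above F# lands on A; in B minor, that letter is A.

A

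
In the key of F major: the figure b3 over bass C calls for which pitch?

Eb

Counting 2 letter steps above C lands on E; in F major, that letter is E.
The b3 figure lowers it a semitone, giving Eb.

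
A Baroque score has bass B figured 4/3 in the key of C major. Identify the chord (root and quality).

The figures 4/3 indicate a seventh chord in second inversion.
In second inversion the root lies a fourth above the bass: a fourth above B in C major is E.
The chord tones are B, D, E, G, giving E minor seventh.

E minor seventh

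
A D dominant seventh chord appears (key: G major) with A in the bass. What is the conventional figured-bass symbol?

A is the fifth of D dominant seventh, so the chord is in second inversion.
A seventh chord in second inversion is figured 6/4/3, conventionally abbreviated 4/3.

4/3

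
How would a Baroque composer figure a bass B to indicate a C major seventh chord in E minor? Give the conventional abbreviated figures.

B is the seventh of C major seventh, so the chord is in third inversion.
A seventh chord in third inversion is figured 6/4/2, conventionally abbreviated 4/2.

4/2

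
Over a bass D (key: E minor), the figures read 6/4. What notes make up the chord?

A fourth above D in this key is G.
A sixth above D in this key is B.
Together with the bass D, this spells G major in second inversion.

D, G, B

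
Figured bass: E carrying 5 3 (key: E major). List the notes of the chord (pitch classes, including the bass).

E, G#, B

A third above E in this key is G#.
A fifth above E in this key is B.
Together with the bass E, this spells E major in root position.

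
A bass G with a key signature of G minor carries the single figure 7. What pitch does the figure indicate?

Counting 6 letter steps above G lands on F; in G minor, that letter is F.

F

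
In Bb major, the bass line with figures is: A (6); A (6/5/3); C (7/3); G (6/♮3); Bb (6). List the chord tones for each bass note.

A, C, F | A, C, Eb, F | C, Eb, G, Bb | G, B, Eb | Bb, D, G

A (6/3): A, C, F.
A (6/5/3): A, C, Eb, F.
C (7/5/3): C, Eb, G, Bb.
G (6/♮3): G, B, Eb.
Bb (6/3): Bb, D, G.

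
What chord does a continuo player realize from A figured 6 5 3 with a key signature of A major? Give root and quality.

F# minor seventh

The figures 6 5 3 indicate a seventh chord in first inversion.
In first inversion the root lies a sixth above the bass: a sixth above A in A major is F#.
The chord tones are A, C#, E, F#, giving F# minor seventh.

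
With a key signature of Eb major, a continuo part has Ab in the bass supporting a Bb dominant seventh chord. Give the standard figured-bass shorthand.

Ab is the seventh of Bb dominant seventh, so the chord is in third inversion.
A seventh chord in third inversion is figured 6/4/2, conventionally abbreviated 4/2.

4/2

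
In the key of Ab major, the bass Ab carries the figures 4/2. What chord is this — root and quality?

Bb minor seventh

The figures 4/2 indicate a seventh chord in third inversion.
In third inversion the root lies a second above the bass: a second above Ab in Ab major is Bb.
The chord tones are Ab, Bb, Db, F, giving Bb minor seventh.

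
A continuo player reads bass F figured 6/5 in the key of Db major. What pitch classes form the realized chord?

F, Ab, C, Db

The written figures 6/5 are shorthand for 6/5/3: the 3 is implied.
A third above F in this key is Ab.
A fifth above F in this key is C.
A sixth above F in this key is Db.
Together with the bass F, this spells Db major seventh in first inversion.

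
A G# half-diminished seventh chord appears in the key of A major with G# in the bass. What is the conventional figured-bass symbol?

7

G# is the root of G# half-diminished seventh, so the chord is in root position.
A seventh chord in root position is figured 7/5/3, conventionally abbreviated 7.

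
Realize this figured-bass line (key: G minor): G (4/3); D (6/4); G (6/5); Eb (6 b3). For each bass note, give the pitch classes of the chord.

G, Bb, C, Eb | D, G, Bb | G, Bb, D, Eb | Eb, Gb, C

G (6/4/3): G, Bb, C, Eb.
D (6/4): D, G, Bb.
G (6/5/3): G, Bb, D, Eb.
Eb (6/b3): Eb, Gb, C.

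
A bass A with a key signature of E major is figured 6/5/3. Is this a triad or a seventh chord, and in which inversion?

seventh chord, first inversion

Intervals of 6/5/3 above the bass form a seventh chord; the bass is the third, so this is first inversion.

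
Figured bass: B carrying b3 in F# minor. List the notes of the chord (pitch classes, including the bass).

The written figures b3 are shorthand for 5/3: the 5 is implied.
A third above B in this key is D, lowered to Db by the flat.
A fifth above B in this key is F#.

B, Db, F#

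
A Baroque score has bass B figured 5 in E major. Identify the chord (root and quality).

The figures 5 indicate a triad in root position.
In root position the bass is the root, so the root is B.
The chord tones are B, D#, F#, giving B major.

B major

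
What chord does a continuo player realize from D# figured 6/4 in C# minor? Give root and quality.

The figures 6/4 indicate a triad in second inversion.
In second inversion the root lies a fourth above the bass: a fourth above D# in C# minor is G#.
The chord tones are D#, G#, B, giving G# minor.

G# minor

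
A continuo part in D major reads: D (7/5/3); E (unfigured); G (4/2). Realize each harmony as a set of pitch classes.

D (7/5/3): D, F#, A, C#.
E (5/3): E, G, B.
G (6/4/2): G, A, C#, E.

D, F#, A, C# | E, G, B | G, A, C#, E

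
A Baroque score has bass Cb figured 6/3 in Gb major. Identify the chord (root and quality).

Ab minor

The figures 6/3 indicate a triad in first inversion.
In first inversion the root lies a sixth above the bass: a sixth above Cb in Gb major is Ab.
The chord tones are Cb, Eb, Ab, giving Ab minor.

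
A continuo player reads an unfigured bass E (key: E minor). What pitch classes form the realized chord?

An unfigured bass implies 5/3.
A third above E in this key is G.
A fifth above E in this key is B.
Together with the bass E, this spells E minor in root position.

E, G, B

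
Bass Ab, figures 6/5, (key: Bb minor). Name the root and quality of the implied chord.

F minor seventh

The figures 6/5 indicate a seventh chord in first inversion.
In first inversion the root lies a sixth above the bass: a sixth above Ab in Bb minor is F.
The chord tones are Ab, C, Eb, F, giving F minor seventh.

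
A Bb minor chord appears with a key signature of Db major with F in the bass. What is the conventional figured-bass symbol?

6/4

F is the fifth of Bb minor, so the chord is in second inversion.
A triad in second inversion is figured 6/4, conventionally abbreviated 6/4.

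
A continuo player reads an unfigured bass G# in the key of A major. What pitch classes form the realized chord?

G#, B, D

An unfigured bass implies 5/3.
A third above G# in this key is B.
A fifth above G# in this key is D.
Together with the bass G#, this spells G# diminished in root position.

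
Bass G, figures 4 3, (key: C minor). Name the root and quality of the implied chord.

C minor seventh

The figures 4 3 indicate a seventh chord in second inversion.
In second inversion the root lies a fourth above the bass: a fourth above G in C minor is C.
The chord tones are G, Bb, C, Eb, giving C minor seventh.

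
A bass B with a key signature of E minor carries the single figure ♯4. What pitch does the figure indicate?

E#

Counting 3 letter steps above B lands on E; in E minor, that letter is E.
The #4 figure raises it a semitone, giving E#.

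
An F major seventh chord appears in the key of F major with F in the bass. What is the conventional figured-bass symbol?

F is the root of F major seventh, so the chord is in root position.
A seventh chord in root position is figured 7/5/3, conventionally abbreviated 7.

7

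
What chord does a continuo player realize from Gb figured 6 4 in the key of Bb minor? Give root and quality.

The figures 6 4 indicate a triad in second inversion.
In second inversion the root lies a fourth above the bass: a fourth above Gb in Bb minor is C.
The chord tones are Gb, C, Eb, giving C diminished.

C diminished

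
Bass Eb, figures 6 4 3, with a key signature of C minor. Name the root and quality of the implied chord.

The figures 6 4 3 indicate a seventh chord in second inversion.
In second inversion the root lies a fourth above the bass: a fourth above Eb in C minor is Ab.
The chord tones are Eb, G, Ab, C, giving Ab major seventh.

Ab major seventh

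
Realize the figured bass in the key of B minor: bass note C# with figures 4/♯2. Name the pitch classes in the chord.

C#, D#, F#, A

The written figures 4/♯2 are shorthand for 6/4/2: the 6 is implied.
A second above C# in this key is D, raised to D# by the sharp.
A fourth above C# in this key is F#.
A sixth above C# in this key is A.
Together with the bass C#, this spells D# half-diminished seventh in third inversion.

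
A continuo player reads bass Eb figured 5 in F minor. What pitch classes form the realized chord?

Eb, G, Bb

The written figures 5 are shorthand for 5/3: the 3 is implied.
A third above Eb in this key is G.
A fifth above Eb in this key is Bb.
Together with the bass Eb, this spells Eb major in root position.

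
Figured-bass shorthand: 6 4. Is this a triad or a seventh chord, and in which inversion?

Intervals of 6/4 above the bass form a triad; the bass is the fifth, so this is second inversion.

triad, second inversion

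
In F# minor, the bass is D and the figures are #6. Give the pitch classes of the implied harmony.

D, F#, B#

The written figures #6 are shorthand for 6/3: the 3 is implied.
A third above D in this key is F#.
A sixth above D in this key is B, raised to B# by the sharp.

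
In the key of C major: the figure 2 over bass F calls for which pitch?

G

Counting 1 letter step above F lands on G; in C major, that letter is G.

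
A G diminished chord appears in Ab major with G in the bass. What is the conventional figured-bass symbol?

no figures

G is the root of G diminished, so the chord is in root position.
A triad in root position is figured 5/3, conventionally abbreviated (no figures — root-position triad).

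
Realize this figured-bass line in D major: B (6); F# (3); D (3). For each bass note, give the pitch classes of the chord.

B, D, G | F#, A, C# | D, F#, A

B (6/3): B, D, G.
F# (5/3): F#, A, C#.
D (5/3): D, F#, A.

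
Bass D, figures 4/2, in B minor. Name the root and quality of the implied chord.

E minor seventh

The figures 4/2 indicate a seventh chord in third inversion.
In third inversion the root lies a second above the bass: a second above D in B minor is E.
The chord tones are D, E, G, B, giving E minor seventh.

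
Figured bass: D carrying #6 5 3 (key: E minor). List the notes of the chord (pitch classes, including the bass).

D, F#, A, B#

A third above D in this key is F#.
A fifth above D in this key is A.
A sixth above D in this key is B, raised to B# by the sharp.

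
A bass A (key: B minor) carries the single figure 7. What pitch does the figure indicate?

Counting 6 letter steps above A lands on G; in B minor, that letter is G.

G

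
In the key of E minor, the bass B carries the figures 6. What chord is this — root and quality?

The figures 6 indicate a triad in first inversion.
In first inversion the root lies a sixth above the bass: a sixth above B in E minor is G.
The chord tones are B, D, G, giving G major.

G major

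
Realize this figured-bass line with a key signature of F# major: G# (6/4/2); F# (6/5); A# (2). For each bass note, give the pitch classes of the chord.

G#, A#, C#, E# | F#, A#, C#, D# | A#, B, D#, F#

G# (6/4/2): G#, A#, C#, E#.
F# (6/5/3): F#, A#, C#, D#.
A# (6/4/2): A#, B, D#, F#.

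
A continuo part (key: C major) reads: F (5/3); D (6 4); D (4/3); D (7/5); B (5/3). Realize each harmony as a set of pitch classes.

F (5/3): F, A, C.
D (6/4): D, G, B.
D (6/4/3): D, F, G, B.
D (7/5/3): D, F, A, C.
B (5/3): B, D, F.

F, A, C | D, G, B | D, F, G, B | D, F, A, C | B, D, F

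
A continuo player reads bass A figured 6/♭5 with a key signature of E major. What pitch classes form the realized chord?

A, C#, Eb, F#

The written figures 6/♭5 are shorthand for 6/5/3: the 3 is implied.
A third above A in this key is C#.
A fifth above A in this key is E, lowered to Eb by the flat.
A sixth above A in this key is F#.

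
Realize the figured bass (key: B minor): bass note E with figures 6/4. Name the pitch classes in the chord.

E, A, C#

A fourth above E in this key is A.
A sixth above E in this key is C#.
Together with the bass E, this spells A major in second inversion.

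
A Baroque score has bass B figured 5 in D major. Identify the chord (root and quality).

The figures 5 indicate a triad in root position.
In root position the bass is the root, so the root is B.
The chord tones are B, D, F#, giving B minor.

B minor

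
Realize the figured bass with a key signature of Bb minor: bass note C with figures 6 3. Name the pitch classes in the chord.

A third above C in this key is Eb.
A sixth above C in this key is Ab.
Together with the bass C, this spells Ab major in first inversion.

C, Eb, Ab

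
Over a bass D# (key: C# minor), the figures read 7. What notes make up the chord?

The written figures 7 are shorthand for 7/5/3: the 5/3 are implied.
A third above D# in this key is F#.
A fifth above D# in this key is A.
A seventh above D# in this key is C#.
Together with the bass D#, this spells D# half-diminished seventh in root position.

D#, F#, A, C#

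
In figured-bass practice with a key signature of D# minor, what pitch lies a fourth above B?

Counting 3 letter steps above B lands on E; in D# minor, that letter is E#.

E#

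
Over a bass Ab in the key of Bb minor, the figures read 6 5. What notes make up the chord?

The written figures 6 5 are shorthand for 6/5/3: the 3 is implied.
A third above Ab in this key is C.
A fifth above Ab in this key is Eb.
A sixth above Ab in this key is F.
Together with the bass Ab, this spells F minor seventh in first inversion.

Ab, C, Eb, F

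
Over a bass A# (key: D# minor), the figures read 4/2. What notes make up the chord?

A#, B, D#, F#

The written figures 4/2 are shorthand for 6/4/2: the 6 is implied.
A second above A# in this key is B.
A fourth above A# in this key is D#.
A sixth above A# in this key is F#.
Together with the bass A#, this spells B major seventh in third inversion.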